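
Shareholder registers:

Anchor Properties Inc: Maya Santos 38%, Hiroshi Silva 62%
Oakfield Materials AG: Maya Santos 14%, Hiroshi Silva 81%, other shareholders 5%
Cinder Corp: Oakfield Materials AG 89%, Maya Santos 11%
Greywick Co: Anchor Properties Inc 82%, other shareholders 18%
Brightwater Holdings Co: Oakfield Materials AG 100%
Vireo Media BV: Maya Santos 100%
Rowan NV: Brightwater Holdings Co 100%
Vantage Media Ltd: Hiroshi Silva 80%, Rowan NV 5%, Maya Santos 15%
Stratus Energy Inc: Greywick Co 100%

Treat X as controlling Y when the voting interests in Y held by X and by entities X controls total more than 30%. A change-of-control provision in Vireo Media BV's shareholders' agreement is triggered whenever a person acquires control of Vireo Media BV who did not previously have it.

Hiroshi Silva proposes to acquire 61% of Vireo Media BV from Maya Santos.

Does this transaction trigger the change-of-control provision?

Yes

The purchase adds only to Hiroshi's holdings (Maya's stake shrinks), so Hiroshi is the only person who could newly come to control Vireo.
Hiroshi holds 62% of Anchor, so Hiroshi controls Anchor.
Hiroshi holds 81% of Oakfield, so Hiroshi controls Oakfield.
Oakfield holds 89% of Cinder, so Hiroshi controls Cinder.
Anchor holds 82% of Greywick, so Hiroshi controls Greywick.
Oakfield holds 100% of Brightwater, so Hiroshi controls Brightwater.
Brightwater holds 100% of Rowan, so Hiroshi controls Rowan.
Hiroshi and Rowan together hold 80% + 5% = 85% of Vantage, so Hiroshi controls Vantage.
Greywick holds 100% of Stratus, so Hiroshi controls Stratus.
Neither Hiroshi nor any entity Hiroshi controls holds any voting interest in Vireo.
So before the transaction, Hiroshi does not control Vireo.
After the purchase, Hiroshi holds 61% of Vireo directly, and Maya's stake falls to 39%.
Hiroshi holds 61% of Vireo, so Hiroshi controls Vireo.
Hiroshi did not control Vireo before and does after, so the clause is triggered.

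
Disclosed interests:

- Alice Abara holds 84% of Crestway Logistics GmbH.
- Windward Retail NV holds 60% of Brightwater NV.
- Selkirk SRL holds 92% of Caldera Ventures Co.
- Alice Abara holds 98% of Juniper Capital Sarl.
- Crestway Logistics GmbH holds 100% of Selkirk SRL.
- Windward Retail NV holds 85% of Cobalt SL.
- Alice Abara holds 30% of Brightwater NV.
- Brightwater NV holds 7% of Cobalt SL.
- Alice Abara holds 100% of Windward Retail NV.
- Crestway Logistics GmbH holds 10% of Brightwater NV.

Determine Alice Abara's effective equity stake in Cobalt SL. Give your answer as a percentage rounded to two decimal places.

91.89%

Alice reaches Cobalt along 4 paths.
Via Brightwater: 30% × 7% = 2.1%.
Via Windward → Brightwater: 100% × 60% × 7% = 4.2%.
Via Crestway → Brightwater: 84% × 10% × 7% = 0.588%.
Via Windward: 100% × 85% = 85%.
Total: 2.1% + 4.2% + 0.588% + 85% = 91.888%.
Rounded: 91.89%.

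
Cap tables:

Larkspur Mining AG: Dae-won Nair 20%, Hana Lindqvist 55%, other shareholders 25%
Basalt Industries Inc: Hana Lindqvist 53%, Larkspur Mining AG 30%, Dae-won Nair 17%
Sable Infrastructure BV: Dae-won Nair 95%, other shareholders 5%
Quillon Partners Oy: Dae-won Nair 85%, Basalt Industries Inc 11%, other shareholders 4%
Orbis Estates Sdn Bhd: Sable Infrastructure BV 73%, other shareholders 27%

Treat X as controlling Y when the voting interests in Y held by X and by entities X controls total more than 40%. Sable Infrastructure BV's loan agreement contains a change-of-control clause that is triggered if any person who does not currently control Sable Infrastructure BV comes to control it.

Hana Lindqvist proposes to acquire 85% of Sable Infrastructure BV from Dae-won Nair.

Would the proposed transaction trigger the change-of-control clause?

Yes

The purchase adds only to Hana's holdings (Dae-won's stake shrinks), so Hana is the only person who could newly come to control Sable.
Hana holds 55% of Larkspur, so Hana controls Larkspur.
Hana and Larkspur together hold 53% + 30% = 83% of Basalt, so Hana controls Basalt.
Neither Hana nor any entity Hana controls holds any voting interest in Sable.
So before the transaction, Hana does not control Sable.
After the purchase, Hana holds 85% of Sable directly, and Dae-won's stake falls to 10%.
Hana holds 85% of Sable, so Hana controls Sable.
Hana did not control Sable before and does after, so the clause is triggered.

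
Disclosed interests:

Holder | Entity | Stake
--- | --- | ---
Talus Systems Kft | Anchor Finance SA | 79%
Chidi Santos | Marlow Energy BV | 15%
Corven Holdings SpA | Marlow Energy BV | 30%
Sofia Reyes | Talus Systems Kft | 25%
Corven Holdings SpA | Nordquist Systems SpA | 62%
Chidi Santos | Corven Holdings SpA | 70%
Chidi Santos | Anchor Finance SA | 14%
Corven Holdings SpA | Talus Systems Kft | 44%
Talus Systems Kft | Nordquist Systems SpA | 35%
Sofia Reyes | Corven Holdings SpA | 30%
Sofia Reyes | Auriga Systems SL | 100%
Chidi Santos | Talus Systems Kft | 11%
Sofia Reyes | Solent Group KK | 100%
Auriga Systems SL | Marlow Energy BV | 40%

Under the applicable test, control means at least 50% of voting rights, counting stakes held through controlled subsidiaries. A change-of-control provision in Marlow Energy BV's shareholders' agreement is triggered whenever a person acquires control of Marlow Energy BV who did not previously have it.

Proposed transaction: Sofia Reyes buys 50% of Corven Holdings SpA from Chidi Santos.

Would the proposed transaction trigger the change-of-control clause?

Yes

The purchase adds only to Sofia's holdings (Chidi's stake shrinks), so Sofia is the only person who could newly come to control Marlow.
Sofia holds 100% of Auriga, so Sofia controls Auriga.
Sofia holds 100% of Solent, so Sofia controls Solent.
In Marlow, Sofia's side holds only 40%, not ≥ 50%.
So before the transaction, Sofia does not control Marlow.
After the purchase, Sofia's direct stake in Corven rises to 30% + 50% = 80%, and Chidi's stake falls to 20%.
Sofia holds 80% of Corven, so Sofia controls Corven.
Corven and Auriga together hold 30% + 40% = 70% of Marlow, so Sofia controls Marlow.
Sofia did not control Marlow before and does after, so the clause is triggered.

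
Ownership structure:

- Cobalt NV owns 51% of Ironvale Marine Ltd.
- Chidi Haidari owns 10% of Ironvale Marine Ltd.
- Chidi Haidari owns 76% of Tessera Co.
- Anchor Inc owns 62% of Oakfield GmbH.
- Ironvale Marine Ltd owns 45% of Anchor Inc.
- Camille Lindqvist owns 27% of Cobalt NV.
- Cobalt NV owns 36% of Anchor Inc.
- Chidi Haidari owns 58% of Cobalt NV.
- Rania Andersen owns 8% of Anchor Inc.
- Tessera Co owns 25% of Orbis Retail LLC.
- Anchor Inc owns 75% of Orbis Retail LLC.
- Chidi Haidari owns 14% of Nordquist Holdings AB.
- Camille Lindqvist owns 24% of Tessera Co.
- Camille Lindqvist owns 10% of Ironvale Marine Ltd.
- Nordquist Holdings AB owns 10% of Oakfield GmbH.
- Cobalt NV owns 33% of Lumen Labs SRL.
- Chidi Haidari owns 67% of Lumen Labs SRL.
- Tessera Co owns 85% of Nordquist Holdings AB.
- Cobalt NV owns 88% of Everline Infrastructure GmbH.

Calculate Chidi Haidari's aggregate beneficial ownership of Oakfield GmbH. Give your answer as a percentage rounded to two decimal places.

Chidi reaches Oakfield along 5 paths.
Via Nordquist: 14% × 10% = 1.4%.
Via Tessera → Nordquist: 76% × 85% × 10% = 6.46%.
Via Cobalt → Ironvale → Anchor: 58% × 51% × 45% × 62% = 8.25282%.
Via Ironvale → Anchor: 10% × 45% × 62% = 2.79%.
Via Cobalt → Anchor: 58% × 36% × 62% = 12.9456%.
Total: 1.4% + 6.46% + 8.25282% + 2.79% + 12.9456% = 31.84842%.
Rounded: 31.85%.

31.85%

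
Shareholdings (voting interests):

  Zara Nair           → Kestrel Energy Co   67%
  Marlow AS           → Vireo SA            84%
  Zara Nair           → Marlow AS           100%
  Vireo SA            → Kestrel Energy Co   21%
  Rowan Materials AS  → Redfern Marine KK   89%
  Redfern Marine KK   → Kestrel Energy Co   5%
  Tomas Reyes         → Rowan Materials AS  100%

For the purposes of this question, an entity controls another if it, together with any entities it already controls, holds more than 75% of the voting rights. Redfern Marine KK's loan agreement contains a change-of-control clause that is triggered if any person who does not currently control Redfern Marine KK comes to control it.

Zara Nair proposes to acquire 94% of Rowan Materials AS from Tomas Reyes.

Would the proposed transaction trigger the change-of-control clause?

Yes

The purchase adds only to Zara's holdings (Tomas's stake shrinks), so Zara is the only person who could newly come to control Redfern.
Zara holds 100% of Marlow, so Zara controls Marlow.
Marlow holds 84% of Vireo, so Zara controls Vireo.
Zara and Vireo together hold 67% + 21% = 88% of Kestrel, so Zara controls Kestrel.
Neither Zara nor any entity Zara controls holds any voting interest in Redfern.
So before the transaction, Zara does not control Redfern.
After the purchase, Zara holds 94% of Rowan directly, and Tomas's stake falls to 6%.
Zara holds 94% of Rowan, so Zara controls Rowan.
Rowan holds 89% of Redfern, so Zara controls Redfern.
Zara did not control Redfern before and does after, so the clause is triggered.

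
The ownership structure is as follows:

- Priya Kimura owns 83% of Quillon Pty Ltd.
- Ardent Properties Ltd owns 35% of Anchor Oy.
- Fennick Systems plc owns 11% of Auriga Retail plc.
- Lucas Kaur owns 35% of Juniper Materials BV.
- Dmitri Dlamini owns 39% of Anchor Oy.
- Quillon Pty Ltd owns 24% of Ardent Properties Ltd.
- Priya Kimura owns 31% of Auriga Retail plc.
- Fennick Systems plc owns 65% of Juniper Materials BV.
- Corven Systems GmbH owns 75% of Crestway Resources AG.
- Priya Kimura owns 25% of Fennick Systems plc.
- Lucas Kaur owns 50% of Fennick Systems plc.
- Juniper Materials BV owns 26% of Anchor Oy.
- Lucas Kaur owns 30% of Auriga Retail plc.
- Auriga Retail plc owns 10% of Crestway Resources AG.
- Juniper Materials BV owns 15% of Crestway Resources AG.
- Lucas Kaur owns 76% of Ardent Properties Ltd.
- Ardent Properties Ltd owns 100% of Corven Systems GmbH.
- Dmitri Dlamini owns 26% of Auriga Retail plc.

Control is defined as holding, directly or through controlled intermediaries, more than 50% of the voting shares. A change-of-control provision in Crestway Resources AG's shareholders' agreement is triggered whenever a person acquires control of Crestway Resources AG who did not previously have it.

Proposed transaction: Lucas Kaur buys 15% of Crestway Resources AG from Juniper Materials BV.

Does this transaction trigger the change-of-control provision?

The purchase adds only to Lucas's holdings (Juniper's stake shrinks), so Lucas is the only person who could newly come to control Crestway.
Lucas holds 76% of Ardent, so Lucas controls Ardent.
Ardent holds 100% of Corven, so Lucas controls Corven.
Corven holds 75% of Crestway, so Lucas controls Crestway.
So Lucas already controls Crestway before the transaction.
After the purchase, Lucas holds 15% of Crestway directly, and Juniper's stake falls to 0%.
Lucas controlled Crestway already, so this is not a new person acquiring control; every other person's position is unchanged or reduced.
No new person acquires control, so the clause is not triggered.

No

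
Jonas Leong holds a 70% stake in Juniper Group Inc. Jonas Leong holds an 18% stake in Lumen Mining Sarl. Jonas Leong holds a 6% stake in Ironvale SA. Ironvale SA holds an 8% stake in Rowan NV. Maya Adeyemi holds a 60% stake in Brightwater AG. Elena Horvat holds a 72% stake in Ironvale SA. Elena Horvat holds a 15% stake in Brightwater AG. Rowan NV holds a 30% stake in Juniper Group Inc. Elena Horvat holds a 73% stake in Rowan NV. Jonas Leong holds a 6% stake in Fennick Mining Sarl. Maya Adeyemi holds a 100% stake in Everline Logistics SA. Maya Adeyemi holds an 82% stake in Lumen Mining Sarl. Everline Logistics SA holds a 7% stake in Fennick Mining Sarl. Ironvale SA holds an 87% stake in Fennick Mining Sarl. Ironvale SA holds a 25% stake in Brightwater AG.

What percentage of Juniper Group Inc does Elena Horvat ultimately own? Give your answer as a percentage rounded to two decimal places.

Elena reaches Juniper along 2 paths.
Via Ironvale → Rowan: 72% × 8% × 30% = 1.728%.
Via Rowan: 73% × 30% = 21.9%.
Total: 1.728% + 21.9% = 23.628%.
Rounded: 23.63%.

23.63%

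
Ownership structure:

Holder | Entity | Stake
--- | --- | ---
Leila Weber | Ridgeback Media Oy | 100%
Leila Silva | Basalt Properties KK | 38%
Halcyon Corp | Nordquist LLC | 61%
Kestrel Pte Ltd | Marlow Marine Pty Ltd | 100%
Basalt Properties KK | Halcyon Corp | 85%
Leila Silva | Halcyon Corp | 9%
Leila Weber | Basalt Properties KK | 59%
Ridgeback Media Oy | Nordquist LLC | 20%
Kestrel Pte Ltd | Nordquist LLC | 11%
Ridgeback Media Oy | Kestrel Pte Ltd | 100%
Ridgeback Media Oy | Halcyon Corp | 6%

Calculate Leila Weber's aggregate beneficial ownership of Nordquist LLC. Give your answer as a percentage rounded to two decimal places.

Leila Weber reaches Nordquist along 4 paths.
Via Ridgeback: 100% × 20% = 20%.
Via Basalt → Halcyon: 59% × 85% × 61% = 30.5915%.
Via Ridgeback → Halcyon: 100% × 6% × 61% = 3.66%.
Via Ridgeback → Kestrel: 100% × 100% × 11% = 11%.
Total: 20% + 30.5915% + 3.66% + 11% = 65.2515%.
Rounded: 65.25%.

65.25%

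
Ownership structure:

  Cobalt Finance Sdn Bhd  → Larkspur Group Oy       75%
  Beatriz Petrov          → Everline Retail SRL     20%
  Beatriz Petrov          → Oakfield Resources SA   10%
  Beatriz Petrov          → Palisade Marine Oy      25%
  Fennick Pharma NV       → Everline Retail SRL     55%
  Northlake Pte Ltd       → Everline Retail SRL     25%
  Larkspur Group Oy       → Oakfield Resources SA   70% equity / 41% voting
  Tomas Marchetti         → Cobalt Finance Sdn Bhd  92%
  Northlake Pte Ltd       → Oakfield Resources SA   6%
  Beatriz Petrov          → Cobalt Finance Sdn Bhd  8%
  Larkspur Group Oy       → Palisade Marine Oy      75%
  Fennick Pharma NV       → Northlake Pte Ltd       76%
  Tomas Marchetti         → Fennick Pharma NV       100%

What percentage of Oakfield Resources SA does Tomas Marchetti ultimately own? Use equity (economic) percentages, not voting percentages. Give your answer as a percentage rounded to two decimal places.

Tomas reaches Oakfield along 2 paths.
Via Fennick → Northlake: 100% × 76% × 6% = 4.56%.
Via Cobalt → Larkspur: 92% × 75% × 70% = 48.3%.
Total: 4.56% + 48.3% = 52.86%.

52.86%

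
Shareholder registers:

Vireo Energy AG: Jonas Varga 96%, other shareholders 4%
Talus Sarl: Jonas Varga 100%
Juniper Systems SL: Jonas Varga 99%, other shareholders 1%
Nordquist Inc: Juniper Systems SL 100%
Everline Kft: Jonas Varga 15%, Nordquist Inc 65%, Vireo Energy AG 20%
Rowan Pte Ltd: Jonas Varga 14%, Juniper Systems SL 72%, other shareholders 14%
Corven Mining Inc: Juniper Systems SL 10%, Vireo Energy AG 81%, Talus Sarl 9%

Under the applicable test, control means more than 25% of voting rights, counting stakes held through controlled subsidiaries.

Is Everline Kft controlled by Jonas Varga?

Jonas holds 96% of Vireo, so Jonas controls Vireo.
Jonas holds 99% of Juniper, so Jonas controls Juniper.
Juniper holds 100% of Nordquist, so Jonas controls Nordquist.
Jonas and Nordquist and Vireo together hold 15% + 65% + 20% = 100% of Everline, so Jonas controls Everline.

Yes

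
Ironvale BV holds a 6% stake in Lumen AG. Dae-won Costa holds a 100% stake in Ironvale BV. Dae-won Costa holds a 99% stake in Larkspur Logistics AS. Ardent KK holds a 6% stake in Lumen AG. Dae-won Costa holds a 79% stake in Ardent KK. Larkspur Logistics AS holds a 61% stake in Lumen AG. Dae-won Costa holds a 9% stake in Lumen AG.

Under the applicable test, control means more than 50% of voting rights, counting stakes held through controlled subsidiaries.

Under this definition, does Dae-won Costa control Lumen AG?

Dae-won holds 79% of Ardent, so Dae-won controls Ardent.
Dae-won holds 99% of Larkspur, so Dae-won controls Larkspur.
Dae-won holds 100% of Ironvale, so Dae-won controls Ironvale.
Larkspur and Dae-won and Ironvale and Ardent together hold 61% + 9% + 6% + 6% = 82% of Lumen, so Dae-won controls Lumen.

Yes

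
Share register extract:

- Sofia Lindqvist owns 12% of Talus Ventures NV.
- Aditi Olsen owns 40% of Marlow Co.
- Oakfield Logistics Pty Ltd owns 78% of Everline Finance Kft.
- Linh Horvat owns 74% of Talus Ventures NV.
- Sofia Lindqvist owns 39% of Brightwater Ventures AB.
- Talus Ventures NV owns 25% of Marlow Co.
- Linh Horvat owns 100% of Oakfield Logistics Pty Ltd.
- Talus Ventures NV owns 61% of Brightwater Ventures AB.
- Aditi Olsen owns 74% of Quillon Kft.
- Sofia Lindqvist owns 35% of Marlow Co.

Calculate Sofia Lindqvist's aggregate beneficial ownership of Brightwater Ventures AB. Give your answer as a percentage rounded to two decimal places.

Sofia reaches Brightwater along 2 paths.
Via Talus: 12% × 61% = 7.32%.
Direct stake: 39% = 39%.
Total: 7.32% + 39% = 46.32%.

46.32%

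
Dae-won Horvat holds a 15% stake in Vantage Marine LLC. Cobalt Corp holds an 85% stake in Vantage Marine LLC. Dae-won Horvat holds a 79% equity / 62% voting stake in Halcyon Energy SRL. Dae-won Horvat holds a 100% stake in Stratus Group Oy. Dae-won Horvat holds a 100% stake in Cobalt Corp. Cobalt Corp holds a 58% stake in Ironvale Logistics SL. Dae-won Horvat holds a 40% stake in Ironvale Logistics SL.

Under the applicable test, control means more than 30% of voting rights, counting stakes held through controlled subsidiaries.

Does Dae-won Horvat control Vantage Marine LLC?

Dae-won holds 100% of Cobalt, so Dae-won controls Cobalt.
Cobalt and Dae-won together hold 85% + 15% = 100% of Vantage, so Dae-won controls Vantage.

Yes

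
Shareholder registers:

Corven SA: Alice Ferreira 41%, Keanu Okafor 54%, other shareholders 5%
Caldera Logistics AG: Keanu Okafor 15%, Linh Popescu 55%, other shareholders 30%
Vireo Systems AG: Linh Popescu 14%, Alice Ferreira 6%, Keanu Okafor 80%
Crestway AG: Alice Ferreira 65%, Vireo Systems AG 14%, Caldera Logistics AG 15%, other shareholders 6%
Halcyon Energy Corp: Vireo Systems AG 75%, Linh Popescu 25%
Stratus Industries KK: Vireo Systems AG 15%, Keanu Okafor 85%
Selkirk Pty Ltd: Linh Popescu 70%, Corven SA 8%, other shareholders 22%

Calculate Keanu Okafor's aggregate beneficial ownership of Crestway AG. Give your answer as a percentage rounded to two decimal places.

Keanu reaches Crestway along 2 paths.
Via Vireo: 80% × 14% = 11.2%.
Via Caldera: 15% × 15% = 2.25%.
Total: 11.2% + 2.25% = 13.45%.

13.45%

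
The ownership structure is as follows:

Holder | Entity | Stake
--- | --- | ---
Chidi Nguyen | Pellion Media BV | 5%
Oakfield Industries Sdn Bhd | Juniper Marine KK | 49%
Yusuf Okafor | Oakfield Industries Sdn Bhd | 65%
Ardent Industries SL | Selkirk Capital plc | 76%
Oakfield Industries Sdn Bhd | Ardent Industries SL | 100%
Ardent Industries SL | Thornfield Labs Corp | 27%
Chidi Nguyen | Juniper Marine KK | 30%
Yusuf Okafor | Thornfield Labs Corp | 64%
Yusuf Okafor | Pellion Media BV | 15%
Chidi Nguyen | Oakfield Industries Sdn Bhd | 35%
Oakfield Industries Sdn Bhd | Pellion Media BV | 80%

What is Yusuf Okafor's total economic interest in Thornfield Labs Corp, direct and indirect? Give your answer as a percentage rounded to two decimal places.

Yusuf reaches Thornfield along 2 paths.
Via Oakfield → Ardent: 65% × 100% × 27% = 17.55%.
Direct stake: 64% = 64%.
Total: 17.55% + 64% = 81.55%.

81.55%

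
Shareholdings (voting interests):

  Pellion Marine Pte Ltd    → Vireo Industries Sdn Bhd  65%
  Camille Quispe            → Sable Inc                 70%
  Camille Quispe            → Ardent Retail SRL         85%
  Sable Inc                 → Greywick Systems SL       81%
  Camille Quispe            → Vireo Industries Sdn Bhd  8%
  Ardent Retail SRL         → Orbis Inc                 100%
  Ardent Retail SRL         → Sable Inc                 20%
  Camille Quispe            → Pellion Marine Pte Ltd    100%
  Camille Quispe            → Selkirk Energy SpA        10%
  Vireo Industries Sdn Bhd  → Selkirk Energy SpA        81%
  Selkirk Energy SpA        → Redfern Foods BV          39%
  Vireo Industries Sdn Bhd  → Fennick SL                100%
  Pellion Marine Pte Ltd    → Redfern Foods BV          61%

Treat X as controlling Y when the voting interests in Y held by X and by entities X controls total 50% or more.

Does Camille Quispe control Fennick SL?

Yes

Camille holds 100% of Pellion, so Camille controls Pellion.
Pellion and Camille together hold 65% + 8% = 73% of Vireo, so Camille controls Vireo.
Vireo holds 100% of Fennick, so Camille controls Fennick.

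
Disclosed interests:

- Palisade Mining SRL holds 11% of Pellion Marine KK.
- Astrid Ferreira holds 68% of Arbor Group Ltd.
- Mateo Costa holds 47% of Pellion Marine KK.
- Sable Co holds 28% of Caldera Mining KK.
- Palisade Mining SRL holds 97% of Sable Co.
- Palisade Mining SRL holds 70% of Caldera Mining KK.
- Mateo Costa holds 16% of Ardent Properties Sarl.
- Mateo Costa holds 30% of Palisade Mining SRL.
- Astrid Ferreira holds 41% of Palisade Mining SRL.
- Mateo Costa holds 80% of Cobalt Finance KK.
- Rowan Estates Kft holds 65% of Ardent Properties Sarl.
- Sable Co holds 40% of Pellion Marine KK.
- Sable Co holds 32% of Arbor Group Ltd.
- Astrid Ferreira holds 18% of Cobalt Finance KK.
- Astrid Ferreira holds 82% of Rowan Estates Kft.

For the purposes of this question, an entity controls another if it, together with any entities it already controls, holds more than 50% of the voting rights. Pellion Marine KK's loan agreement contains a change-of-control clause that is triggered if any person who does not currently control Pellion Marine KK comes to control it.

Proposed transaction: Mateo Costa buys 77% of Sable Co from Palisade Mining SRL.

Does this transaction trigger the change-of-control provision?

The purchase adds only to Mateo's holdings (Palisade's stake shrinks), so Mateo is the only person who could newly come to control Pellion.
Mateo holds 80% of Cobalt, so Mateo controls Cobalt.
In Pellion, Mateo's side holds only 47%, not > 50%.
So before the transaction, Mateo does not control Pellion.
After the purchase, Mateo holds 77% of Sable directly, and Palisade's stake falls to 20%.
Mateo holds 77% of Sable, so Mateo controls Sable.
Mateo and Sable together hold 47% + 40% = 87% of Pellion, so Mateo controls Pellion.
Mateo did not control Pellion before and does after, so the clause is triggered.

Yes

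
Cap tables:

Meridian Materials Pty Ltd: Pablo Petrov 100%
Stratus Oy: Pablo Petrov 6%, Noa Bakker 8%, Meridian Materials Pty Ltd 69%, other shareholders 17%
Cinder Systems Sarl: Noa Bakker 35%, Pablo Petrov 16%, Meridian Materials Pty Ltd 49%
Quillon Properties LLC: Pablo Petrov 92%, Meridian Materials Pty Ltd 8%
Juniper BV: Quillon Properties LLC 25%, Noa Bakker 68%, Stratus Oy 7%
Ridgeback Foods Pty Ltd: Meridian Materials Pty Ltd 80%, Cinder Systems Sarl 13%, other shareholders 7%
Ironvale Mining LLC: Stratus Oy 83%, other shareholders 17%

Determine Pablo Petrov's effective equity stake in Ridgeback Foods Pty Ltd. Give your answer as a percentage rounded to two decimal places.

Pablo reaches Ridgeback along 3 paths.
Via Meridian: 100% × 80% = 80%.
Via Cinder: 16% × 13% = 2.08%.
Via Meridian → Cinder: 100% × 49% × 13% = 6.37%.
Total: 80% + 2.08% + 6.37% = 88.45%.

88.45%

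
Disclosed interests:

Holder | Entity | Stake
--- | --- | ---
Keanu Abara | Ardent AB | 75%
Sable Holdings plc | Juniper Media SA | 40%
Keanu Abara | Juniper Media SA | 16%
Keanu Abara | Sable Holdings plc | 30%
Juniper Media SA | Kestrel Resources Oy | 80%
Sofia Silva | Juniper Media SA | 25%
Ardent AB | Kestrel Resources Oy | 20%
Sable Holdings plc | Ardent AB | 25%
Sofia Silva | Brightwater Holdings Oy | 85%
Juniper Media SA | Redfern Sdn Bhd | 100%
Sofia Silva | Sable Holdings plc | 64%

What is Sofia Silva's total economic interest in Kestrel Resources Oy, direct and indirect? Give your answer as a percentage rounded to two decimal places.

Sofia reaches Kestrel along 3 paths.
Via Sable → Ardent: 64% × 25% × 20% = 3.2%.
Via Juniper: 25% × 80% = 20%.
Via Sable → Juniper: 64% × 40% × 80% = 20.48%.
Total: 3.2% + 20% + 20.48% = 43.68%.

43.68%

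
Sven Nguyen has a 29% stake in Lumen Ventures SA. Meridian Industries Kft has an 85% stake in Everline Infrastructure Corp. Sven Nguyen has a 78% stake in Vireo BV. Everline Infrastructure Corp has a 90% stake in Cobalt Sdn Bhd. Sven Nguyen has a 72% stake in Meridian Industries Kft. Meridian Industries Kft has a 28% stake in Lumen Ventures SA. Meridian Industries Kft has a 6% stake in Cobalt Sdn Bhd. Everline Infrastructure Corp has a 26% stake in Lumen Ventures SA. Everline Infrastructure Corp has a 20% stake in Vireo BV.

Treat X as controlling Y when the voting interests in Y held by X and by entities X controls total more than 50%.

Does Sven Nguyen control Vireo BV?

Sven holds 72% of Meridian, so Sven controls Meridian.
Meridian holds 85% of Everline, so Sven controls Everline.
Sven and Everline together hold 78% + 20% = 98% of Vireo, so Sven controls Vireo.

Yes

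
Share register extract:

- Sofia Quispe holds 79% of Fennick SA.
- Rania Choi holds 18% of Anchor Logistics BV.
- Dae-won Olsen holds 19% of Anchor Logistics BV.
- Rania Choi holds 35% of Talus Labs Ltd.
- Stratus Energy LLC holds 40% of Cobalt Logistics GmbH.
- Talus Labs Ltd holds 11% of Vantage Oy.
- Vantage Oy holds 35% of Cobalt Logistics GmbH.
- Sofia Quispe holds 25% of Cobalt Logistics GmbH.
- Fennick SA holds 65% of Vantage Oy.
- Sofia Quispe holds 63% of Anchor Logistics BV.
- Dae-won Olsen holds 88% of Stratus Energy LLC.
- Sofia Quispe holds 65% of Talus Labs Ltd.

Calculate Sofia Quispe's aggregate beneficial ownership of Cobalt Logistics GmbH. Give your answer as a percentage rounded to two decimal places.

45.48%

Sofia reaches Cobalt along 3 paths.
Direct stake: 25% = 25%.
Via Fennick → Vantage: 79% × 65% × 35% = 17.9725%.
Via Talus → Vantage: 65% × 11% × 35% = 2.5025%.
Total: 25% + 17.9725% + 2.5025% = 45.475%.
Rounded: 45.48%.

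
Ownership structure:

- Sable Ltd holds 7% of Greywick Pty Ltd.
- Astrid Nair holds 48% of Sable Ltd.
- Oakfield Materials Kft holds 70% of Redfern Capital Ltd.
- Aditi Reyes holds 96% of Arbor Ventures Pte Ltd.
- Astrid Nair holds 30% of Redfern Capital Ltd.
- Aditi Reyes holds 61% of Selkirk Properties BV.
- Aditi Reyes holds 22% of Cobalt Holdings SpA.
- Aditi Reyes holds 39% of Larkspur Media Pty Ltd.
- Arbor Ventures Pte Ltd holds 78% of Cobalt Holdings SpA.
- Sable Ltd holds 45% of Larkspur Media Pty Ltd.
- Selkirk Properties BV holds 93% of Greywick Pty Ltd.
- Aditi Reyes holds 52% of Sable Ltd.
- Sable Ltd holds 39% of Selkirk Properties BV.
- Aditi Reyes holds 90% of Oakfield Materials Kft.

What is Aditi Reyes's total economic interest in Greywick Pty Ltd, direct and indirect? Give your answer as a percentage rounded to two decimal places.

79.23%

Aditi reaches Greywick along 3 paths.
Via Selkirk: 61% × 93% = 56.73%.
Via Sable → Selkirk: 52% × 39% × 93% = 18.8604%.
Via Sable: 52% × 7% = 3.64%.
Total: 56.73% + 18.8604% + 3.64% = 79.2304%.
Rounded: 79.23%.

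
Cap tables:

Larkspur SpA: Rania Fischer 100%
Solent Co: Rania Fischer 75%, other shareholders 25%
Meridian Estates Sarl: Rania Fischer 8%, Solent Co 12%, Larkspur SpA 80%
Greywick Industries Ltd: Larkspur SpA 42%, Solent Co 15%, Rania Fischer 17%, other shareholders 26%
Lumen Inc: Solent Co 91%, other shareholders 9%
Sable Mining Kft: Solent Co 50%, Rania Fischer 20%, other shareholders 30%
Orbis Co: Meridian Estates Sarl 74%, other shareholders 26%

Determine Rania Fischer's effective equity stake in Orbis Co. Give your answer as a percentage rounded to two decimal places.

Rania reaches Orbis along 3 paths.
Via Meridian: 8% × 74% = 5.92%.
Via Solent → Meridian: 75% × 12% × 74% = 6.66%.
Via Larkspur → Meridian: 100% × 80% × 74% = 59.2%.
Total: 5.92% + 6.66% + 59.2% = 71.78%.

71.78%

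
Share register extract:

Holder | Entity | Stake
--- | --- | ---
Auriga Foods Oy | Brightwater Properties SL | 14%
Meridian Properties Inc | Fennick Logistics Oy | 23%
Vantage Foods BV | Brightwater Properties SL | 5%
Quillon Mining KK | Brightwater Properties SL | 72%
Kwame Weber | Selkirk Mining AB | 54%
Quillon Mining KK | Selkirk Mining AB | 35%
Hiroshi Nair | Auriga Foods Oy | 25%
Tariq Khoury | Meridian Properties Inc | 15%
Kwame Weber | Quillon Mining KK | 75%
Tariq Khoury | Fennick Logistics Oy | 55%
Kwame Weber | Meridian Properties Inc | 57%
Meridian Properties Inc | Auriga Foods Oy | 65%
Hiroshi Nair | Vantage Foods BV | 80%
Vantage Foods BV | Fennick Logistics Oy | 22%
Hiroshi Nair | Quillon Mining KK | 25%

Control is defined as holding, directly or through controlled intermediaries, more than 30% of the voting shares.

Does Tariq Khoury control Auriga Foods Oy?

No

Tariq holds 55% of Fennick, so Tariq controls Fennick.
Neither Tariq nor any entity Tariq controls holds any voting interest in Auriga.
So Tariq does not control Auriga.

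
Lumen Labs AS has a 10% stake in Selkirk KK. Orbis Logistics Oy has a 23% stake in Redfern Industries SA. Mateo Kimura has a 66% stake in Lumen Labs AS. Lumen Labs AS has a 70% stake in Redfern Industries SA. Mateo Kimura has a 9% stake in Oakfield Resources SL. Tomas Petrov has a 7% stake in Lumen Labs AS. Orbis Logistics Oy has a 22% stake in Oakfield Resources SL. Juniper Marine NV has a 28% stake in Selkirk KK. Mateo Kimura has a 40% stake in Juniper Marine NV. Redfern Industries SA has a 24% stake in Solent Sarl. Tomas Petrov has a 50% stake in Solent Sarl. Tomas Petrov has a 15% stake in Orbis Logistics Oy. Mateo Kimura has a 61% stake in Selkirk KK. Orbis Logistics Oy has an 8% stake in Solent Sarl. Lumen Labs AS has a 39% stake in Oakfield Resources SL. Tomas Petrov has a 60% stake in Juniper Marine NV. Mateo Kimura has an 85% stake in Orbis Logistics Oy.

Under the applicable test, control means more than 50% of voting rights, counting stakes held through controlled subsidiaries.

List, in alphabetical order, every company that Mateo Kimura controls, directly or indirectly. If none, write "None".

Mateo holds 85% of Orbis, so Mateo controls Orbis.
Mateo holds 66% of Lumen, so Mateo controls Lumen.
Lumen and Orbis and Mateo together hold 39% + 22% + 9% = 70% of Oakfield, so Mateo controls Oakfield.
Lumen and Orbis together hold 70% + 23% = 93% of Redfern, so Mateo controls Redfern.
Mateo and Lumen together hold 61% + 10% = 71% of Selkirk, so Mateo controls Selkirk.
No other company's threshold is met.

Lumen Labs AS, Oakfield Resources SL, Orbis Logistics Oy, Redfern Industries SA, Selkirk KK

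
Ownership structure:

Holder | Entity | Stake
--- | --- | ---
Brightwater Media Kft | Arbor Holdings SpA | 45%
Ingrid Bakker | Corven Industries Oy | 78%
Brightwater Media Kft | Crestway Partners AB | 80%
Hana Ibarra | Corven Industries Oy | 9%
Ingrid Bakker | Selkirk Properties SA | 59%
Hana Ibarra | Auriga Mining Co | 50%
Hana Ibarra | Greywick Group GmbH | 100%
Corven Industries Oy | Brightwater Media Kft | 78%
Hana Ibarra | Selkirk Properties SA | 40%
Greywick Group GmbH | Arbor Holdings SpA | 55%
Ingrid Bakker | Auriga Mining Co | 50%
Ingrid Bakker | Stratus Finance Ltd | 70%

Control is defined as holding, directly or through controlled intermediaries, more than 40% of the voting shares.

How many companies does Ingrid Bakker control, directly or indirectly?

Ingrid holds 50% of Auriga, so Ingrid controls Auriga.
Ingrid holds 78% of Corven, so Ingrid controls Corven.
Ingrid holds 59% of Selkirk, so Ingrid controls Selkirk.
Corven holds 78% of Brightwater, so Ingrid controls Brightwater.
Ingrid holds 70% of Stratus, so Ingrid controls Stratus.
Brightwater holds 45% of Arbor, so Ingrid controls Arbor.
Brightwater holds 80% of Crestway, so Ingrid controls Crestway.
No other company's threshold is met.
Ingrid controls 7 companies.

7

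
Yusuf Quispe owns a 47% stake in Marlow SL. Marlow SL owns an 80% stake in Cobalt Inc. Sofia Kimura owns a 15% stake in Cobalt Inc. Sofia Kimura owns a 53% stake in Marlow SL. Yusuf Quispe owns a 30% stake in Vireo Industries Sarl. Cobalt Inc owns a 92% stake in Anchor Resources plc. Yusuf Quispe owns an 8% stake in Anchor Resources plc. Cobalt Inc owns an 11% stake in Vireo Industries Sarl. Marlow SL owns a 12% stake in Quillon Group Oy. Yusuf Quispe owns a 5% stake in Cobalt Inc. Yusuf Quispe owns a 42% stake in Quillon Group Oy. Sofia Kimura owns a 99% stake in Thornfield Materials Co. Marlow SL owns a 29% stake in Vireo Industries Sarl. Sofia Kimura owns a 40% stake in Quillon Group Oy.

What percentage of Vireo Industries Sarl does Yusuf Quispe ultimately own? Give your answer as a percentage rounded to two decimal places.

Yusuf reaches Vireo along 4 paths.
Via Cobalt: 5% × 11% = 0.55%.
Via Marlow → Cobalt: 47% × 80% × 11% = 4.136%.
Via Marlow: 47% × 29% = 13.63%.
Direct stake: 30% = 30%.
Total: 0.55% + 4.136% + 13.63% + 30% = 48.316%.
Rounded: 48.32%.

48.32%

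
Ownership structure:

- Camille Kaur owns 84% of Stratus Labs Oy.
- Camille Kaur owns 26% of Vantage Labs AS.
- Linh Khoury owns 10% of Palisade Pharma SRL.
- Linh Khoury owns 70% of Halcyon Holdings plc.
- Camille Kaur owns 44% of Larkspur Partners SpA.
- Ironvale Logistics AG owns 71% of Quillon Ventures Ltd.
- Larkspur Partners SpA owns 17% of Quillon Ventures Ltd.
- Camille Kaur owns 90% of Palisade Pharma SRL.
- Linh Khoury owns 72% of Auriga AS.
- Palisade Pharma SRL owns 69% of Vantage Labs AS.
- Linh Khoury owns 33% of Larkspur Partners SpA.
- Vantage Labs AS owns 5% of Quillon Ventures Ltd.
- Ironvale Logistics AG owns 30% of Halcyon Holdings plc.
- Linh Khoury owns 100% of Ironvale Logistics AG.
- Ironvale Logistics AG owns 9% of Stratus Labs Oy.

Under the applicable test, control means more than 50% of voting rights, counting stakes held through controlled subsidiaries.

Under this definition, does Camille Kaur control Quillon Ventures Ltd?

No

Camille holds 90% of Palisade, so Camille controls Palisade.
Palisade and Camille together hold 69% + 26% = 95% of Vantage, so Camille controls Vantage.
Camille holds 84% of Stratus, so Camille controls Stratus.
In Quillon, Camille's side holds only 5%, not > 50%.
So Camille does not control Quillon.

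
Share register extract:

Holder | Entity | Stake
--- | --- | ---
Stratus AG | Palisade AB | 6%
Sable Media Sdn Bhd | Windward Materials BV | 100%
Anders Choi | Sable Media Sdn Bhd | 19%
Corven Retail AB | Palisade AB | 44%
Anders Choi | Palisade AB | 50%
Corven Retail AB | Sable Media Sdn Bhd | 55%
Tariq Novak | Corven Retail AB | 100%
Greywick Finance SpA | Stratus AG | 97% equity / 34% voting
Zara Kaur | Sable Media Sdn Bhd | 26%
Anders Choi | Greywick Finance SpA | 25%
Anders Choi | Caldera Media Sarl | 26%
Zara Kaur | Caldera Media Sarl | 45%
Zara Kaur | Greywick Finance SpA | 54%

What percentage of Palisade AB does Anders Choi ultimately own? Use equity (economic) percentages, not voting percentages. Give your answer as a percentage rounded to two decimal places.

51.46%

Anders reaches Palisade along 2 paths.
Via Greywick → Stratus: 25% × 97% × 6% = 1.455%.
Direct stake: 50% = 50%.
Total: 1.455% + 50% = 51.455%.
Rounded: 51.46%.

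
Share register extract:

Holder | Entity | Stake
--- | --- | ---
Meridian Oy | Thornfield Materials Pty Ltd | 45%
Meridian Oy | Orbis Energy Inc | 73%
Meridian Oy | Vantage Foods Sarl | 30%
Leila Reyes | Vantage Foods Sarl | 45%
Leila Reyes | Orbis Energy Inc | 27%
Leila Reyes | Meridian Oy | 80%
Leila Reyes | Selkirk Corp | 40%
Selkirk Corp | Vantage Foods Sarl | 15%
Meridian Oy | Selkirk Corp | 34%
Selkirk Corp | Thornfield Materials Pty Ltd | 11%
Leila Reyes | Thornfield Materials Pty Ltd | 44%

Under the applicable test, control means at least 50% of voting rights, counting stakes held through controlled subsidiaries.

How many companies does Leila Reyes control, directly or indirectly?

Leila holds 80% of Meridian, so Leila controls Meridian.
Meridian and Leila together hold 34% + 40% = 74% of Selkirk, so Leila controls Selkirk.
Meridian and Leila together hold 73% + 27% = 100% of Orbis, so Leila controls Orbis.
Leila and Meridian and Selkirk together hold 45% + 30% + 15% = 90% of Vantage, so Leila controls Vantage.
Selkirk and Leila and Meridian together hold 11% + 44% + 45% = 100% of Thornfield, so Leila controls Thornfield.
Leila controls 5 companies.

5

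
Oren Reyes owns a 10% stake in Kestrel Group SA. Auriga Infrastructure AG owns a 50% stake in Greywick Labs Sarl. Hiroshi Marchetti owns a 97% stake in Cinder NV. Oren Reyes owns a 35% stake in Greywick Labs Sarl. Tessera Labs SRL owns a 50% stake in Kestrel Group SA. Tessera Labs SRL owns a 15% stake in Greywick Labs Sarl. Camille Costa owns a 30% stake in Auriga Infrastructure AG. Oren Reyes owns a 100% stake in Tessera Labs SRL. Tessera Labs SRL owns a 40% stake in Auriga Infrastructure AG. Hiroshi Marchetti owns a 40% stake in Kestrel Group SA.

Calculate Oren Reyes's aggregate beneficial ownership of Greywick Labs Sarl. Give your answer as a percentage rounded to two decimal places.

Oren reaches Greywick along 3 paths.
Direct stake: 35% = 35%.
Via Tessera: 100% × 15% = 15%.
Via Tessera → Auriga: 100% × 40% × 50% = 20%.
Total: 35% + 15% + 20% = 70%.
Rounded: 70.00%.

70.00%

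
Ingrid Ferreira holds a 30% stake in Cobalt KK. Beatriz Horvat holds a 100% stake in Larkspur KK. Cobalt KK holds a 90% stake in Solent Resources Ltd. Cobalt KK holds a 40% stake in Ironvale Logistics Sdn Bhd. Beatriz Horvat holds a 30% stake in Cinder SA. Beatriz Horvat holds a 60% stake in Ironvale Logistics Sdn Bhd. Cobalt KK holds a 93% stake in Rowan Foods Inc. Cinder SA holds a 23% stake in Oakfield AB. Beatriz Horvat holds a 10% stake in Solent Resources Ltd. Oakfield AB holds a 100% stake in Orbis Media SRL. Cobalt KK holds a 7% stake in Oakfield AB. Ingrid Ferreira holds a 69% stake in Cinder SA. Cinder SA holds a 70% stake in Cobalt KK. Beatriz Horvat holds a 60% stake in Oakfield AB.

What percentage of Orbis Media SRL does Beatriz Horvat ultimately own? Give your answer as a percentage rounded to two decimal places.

Beatriz reaches Orbis along 3 paths.
Via Cinder → Oakfield: 30% × 23% × 100% = 6.9%.
Via Cinder → Cobalt → Oakfield: 30% × 70% × 7% × 100% = 1.47%.
Via Oakfield: 60% × 100% = 60%.
Total: 6.9% + 1.47% + 60% = 68.37%.

68.37%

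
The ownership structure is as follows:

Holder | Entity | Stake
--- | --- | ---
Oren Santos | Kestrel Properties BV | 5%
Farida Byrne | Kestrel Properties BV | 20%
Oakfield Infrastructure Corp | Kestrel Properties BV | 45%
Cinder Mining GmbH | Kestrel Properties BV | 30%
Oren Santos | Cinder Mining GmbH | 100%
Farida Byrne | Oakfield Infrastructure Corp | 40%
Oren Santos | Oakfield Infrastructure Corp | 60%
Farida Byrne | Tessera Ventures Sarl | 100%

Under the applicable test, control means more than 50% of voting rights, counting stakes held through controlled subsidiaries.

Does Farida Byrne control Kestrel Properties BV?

Farida holds 100% of Tessera, so Farida controls Tessera.
In Kestrel, Farida's side holds only 20%, not > 50%.
So Farida does not control Kestrel.

No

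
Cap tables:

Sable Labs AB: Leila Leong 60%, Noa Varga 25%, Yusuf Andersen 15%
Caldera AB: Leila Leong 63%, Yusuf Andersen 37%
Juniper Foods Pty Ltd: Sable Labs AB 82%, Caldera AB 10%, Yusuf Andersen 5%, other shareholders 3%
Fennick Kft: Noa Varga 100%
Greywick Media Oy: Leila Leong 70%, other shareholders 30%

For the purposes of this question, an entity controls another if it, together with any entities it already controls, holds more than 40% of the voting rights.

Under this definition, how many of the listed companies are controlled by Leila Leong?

4

Leila holds 60% of Sable, so Leila controls Sable.
Leila holds 63% of Caldera, so Leila controls Caldera.
Sable and Caldera together hold 82% + 10% = 92% of Juniper, so Leila controls Juniper.
Leila holds 70% of Greywick, so Leila controls Greywick.
No other company's threshold is met.
Leila controls 4 companies.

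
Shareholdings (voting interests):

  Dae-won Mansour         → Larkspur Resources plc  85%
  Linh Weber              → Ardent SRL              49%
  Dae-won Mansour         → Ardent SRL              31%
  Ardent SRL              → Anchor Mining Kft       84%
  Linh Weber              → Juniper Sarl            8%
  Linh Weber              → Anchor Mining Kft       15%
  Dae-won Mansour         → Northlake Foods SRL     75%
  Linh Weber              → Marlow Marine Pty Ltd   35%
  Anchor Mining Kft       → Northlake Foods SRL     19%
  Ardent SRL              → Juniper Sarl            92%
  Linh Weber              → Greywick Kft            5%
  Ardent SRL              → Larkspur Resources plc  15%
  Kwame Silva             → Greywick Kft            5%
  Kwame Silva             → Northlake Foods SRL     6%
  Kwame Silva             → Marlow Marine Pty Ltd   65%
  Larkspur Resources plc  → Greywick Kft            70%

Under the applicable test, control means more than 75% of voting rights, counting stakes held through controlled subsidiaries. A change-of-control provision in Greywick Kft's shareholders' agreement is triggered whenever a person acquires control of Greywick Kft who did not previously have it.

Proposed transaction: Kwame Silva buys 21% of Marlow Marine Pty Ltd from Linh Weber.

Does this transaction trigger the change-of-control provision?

The purchase adds only to Kwame's holdings (Linh's stake shrinks), so Kwame is the only person who could newly come to control Greywick.
Kwame's largest direct stake is 65% in Marlow, which does not meet the threshold, so Kwame controls no company.
In Greywick, Kwame's side holds only 5%, not > 75%.
So before the transaction, Kwame does not control Greywick.
After the purchase, Kwame's direct stake in Marlow rises to 65% + 21% = 86%, and Linh's stake falls to 14%.
Kwame holds 86% of Marlow, so Kwame controls Marlow.
After the transaction, Kwame's side holds 5% of Greywick, not > 75%, so Kwame still does not control Greywick.
No new person acquires control, so the clause is not triggered.

No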